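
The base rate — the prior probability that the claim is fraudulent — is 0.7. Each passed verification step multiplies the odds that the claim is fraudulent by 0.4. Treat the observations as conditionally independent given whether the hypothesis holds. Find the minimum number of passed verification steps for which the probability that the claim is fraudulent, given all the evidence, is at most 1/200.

7

Prior odds: 0.7 ÷ 0.3 = 7/3.
Likelihood ratio per passed verification step = 0.4.
Target odds: 0.005 ÷ 0.995 = 1/199.
Require 0.4ⁿ ≤ 1/199 ÷ (7/3) = 3/1393.
0.4⁶ = 64/15625 is still above 3/1393 but 0.4⁷ = 128/78125 is at or below it, so n = 7.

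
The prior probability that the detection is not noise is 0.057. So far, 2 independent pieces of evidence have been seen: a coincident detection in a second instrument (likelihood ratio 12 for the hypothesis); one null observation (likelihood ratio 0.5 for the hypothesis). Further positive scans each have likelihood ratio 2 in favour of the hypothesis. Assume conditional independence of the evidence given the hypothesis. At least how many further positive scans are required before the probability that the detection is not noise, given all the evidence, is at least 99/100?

Prior odds = 0.057/0.943 = 57/943.
Combined Bayes factor of the evidence already in hand = 12 × 0.5 = 6.
Odds after that evidence = (57/943) × 6 = 342/943.
Target odds = 0.99/0.01 = 99.
Need 2ⁿ ≥ 99 ÷ (342/943) = 10373/38.
2⁸ = 256 falls short of 10373/38 but 2⁹ = 512 reaches it, so n = 9.

9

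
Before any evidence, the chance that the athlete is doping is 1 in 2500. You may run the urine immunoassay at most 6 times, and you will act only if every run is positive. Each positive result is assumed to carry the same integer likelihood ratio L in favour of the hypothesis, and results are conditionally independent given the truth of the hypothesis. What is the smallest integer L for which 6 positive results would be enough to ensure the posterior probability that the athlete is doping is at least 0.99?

8

Prior odds = 0.0004/0.9996 = 1/2499.
Target odds = 0.99/0.01 = 99.
Need L⁶ ≥ 99 ÷ (1/2499) = 247401.
7⁶ = 117649 < 247401 ≤ 262144 = 8⁶, so L = 8.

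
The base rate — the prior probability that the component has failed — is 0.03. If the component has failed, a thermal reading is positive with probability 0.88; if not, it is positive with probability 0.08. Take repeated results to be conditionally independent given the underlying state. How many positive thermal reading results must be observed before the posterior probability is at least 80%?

Prior odds = 0.03/0.97 = 3/97.
Likelihood ratio of a positive = 0.88/0.08 = 11.
Target posterior odds = 0.8/0.2 = 4.
Need (3/97) × 11ⁿ ≥ 4, i.e. 11ⁿ ≥ 388/3.
11² = 121 falls short of 388/3 but 11³ = 1331 reaches it, so n = 3.

3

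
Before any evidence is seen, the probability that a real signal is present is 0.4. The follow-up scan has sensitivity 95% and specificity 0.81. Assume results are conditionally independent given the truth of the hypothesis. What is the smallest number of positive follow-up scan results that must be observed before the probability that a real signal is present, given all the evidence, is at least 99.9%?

5

Prior odds: 0.4 ÷ 0.6 = 2/3.
False-positive rate = 1 − 0.81 = 0.19; likelihood ratio of a positive = 0.95/0.19 = 5.
Target posterior odds = 0.999/0.001 = 999.
Require 5ⁿ ≥ 999 ÷ (2/3) = 1498.5.
5⁴ = 625 falls short of 1498.5 but 5⁵ = 3125 reaches it, so n = 5.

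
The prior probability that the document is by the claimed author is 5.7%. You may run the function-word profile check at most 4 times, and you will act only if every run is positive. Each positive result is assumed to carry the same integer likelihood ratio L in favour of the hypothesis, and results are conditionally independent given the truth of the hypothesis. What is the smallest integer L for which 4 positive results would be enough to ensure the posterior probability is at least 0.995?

Prior odds = 0.057/0.943 = 57/943.
Target odds = 0.995/0.005 = 199.
Need L⁴ ≥ 199 ÷ (57/943) = 187657/57.
7⁴ = 2401 < 187657/57 ≤ 4096 = 8⁴, so L = 8.

8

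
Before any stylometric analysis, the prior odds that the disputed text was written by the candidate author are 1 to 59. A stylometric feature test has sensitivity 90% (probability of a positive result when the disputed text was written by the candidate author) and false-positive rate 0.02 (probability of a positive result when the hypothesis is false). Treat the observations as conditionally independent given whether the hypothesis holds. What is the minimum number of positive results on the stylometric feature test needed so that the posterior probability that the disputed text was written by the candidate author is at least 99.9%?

3

Prior odds = 1/59.
Likelihood ratio of a positive result = 0.9/0.02 = 45.
Target posterior odds = 0.999/0.001 = 999.
Require 45ⁿ ≥ 999 ÷ (1/59) = 58941.
45² = 2025 falls short of 58941 but 45³ = 91125 reaches it, so n = 3.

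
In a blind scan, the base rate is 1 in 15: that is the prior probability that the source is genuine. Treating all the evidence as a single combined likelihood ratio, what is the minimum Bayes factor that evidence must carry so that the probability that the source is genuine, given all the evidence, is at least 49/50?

Prior odds = (1/15)/(14/15) = 1/14.
Target odds = 0.98/0.02 = 49.
Required Bayes factor = 49 ÷ (1/14) = 686.

686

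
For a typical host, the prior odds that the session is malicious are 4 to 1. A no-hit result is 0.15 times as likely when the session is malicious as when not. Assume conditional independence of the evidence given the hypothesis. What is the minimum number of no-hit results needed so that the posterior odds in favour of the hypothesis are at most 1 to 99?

Prior odds = 4.
Likelihood ratio per no-hit result = 0.15.
Target odds = 1/99.
Require 0.15ⁿ ≤ 1/99 ÷ 4 = 1/396.
0.15³ = 0.003375 is still above 1/396 but 0.15⁴ = 81/160000 is at or below it, so n = 4.

4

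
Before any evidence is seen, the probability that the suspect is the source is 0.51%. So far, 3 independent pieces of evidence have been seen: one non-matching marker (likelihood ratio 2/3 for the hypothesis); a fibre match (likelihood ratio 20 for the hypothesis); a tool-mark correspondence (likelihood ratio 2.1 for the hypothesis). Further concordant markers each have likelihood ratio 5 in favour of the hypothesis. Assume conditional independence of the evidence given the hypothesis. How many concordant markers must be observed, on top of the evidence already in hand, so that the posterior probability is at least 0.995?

5

Prior odds = 0.0051/0.9949 = 51/9949.
Combined Bayes factor of the evidence already in hand = (2/3) × 20 × 2.1 = 28.
Odds after that evidence = (51/9949) × 28 = 1428/9949.
Target odds = 0.995/0.005 = 199.
Need 5ⁿ ≥ 199 ÷ (1428/9949) = 1979851/1428.
5⁴ = 625 falls short of 1979851/1428 but 5⁵ = 3125 reaches it, so n = 5.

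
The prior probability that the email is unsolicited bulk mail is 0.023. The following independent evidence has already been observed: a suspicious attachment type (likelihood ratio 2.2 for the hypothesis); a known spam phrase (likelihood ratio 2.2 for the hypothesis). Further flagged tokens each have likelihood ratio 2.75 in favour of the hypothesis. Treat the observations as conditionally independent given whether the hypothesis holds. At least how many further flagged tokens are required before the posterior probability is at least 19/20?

Prior odds = 0.023/0.977 = 23/977.
Combined Bayes factor of the evidence already in hand = 2.2 × 2.2 = 4.84.
Odds after that evidence = (23/977) × 4.84 = 2783/24425.
Target odds = 0.95/0.05 = 19.
Need 2.75ⁿ ≥ 19 ÷ (2783/24425) = 464075/2783.
2.75⁵ = 161051/1024 falls short of 464075/2783 but 2.75⁶ = 1771561/4096 reaches it, so n = 6.

6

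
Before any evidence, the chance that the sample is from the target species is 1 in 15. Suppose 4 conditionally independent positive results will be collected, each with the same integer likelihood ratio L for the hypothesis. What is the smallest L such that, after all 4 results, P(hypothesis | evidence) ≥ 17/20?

Prior odds = (1/15)/(14/15) = 1/14.
Target odds = 0.85/0.15 = 17/3.
Need L⁴ ≥ 17/3 ÷ (1/14) = 238/3.
2⁴ = 16 < 238/3 ≤ 81 = 3⁴, so L = 3.

3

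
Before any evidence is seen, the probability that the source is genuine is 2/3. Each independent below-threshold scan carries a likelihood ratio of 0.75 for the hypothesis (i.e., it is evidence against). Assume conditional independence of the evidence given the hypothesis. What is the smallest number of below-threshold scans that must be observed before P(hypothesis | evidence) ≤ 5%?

Prior odds: (2/3) ÷ (1/3) = 2.
Likelihood ratio per below-threshold scan = 0.75.
Target odds: 0.05 ÷ 0.95 = 1/19.
Need 2 × 0.75ⁿ ≤ 1/19, i.e. 0.75ⁿ ≤ 1/38.
0.75¹² = 531441/16777216 is still above 1/38 but 0.75¹³ = 1594323/67108864 is at or below it, so n = 13.

13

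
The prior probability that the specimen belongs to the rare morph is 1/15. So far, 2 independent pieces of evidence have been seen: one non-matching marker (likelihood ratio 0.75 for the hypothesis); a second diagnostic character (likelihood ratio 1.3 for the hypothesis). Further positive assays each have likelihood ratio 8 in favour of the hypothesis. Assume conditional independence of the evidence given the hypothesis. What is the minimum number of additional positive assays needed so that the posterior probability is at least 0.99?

4

Prior odds = (1/15)/(14/15) = 1/14.
Combined Bayes factor of the evidence already in hand = 0.75 × 1.3 = 0.975.
Odds after that evidence = (1/14) × 0.975 = 39/560.
Target odds = 0.99/0.01 = 99.
Need 8ⁿ ≥ 99 ÷ (39/560) = 18480/13.
8³ = 512 falls short of 18480/13 but 8⁴ = 4096 reaches it, so n = 4.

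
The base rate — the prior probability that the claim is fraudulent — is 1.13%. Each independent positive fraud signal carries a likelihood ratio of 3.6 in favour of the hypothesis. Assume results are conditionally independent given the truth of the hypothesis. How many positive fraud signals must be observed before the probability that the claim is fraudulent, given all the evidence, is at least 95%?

Prior odds: 0.0113 ÷ 0.9887 = 113/9887.
Likelihood ratio per positive fraud signal = 3.6.
Target posterior odds = 0.95/0.05 = 19.
Require 3.6ⁿ ≥ 19 ÷ (113/9887) = 187853/113.
3.6⁵ = 604.66176 falls short of 187853/113 but 3.6⁶ = 34012224/15625 reaches it, so n = 6.

6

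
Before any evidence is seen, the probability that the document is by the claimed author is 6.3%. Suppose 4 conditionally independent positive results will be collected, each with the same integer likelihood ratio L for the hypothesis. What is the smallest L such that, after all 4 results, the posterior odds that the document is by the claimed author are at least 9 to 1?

4

Prior odds = 0.063/0.937 = 63/937.
Target odds = 9.
Need L⁴ ≥ 9 ÷ (63/937) = 937/7.
3⁴ = 81 < 937/7 ≤ 256 = 4⁴, so L = 4.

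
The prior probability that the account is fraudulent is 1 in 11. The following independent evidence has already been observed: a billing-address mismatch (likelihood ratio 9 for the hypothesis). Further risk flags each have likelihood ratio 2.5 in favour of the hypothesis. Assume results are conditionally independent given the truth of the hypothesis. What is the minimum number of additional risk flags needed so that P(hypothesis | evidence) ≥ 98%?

Prior odds = (1/11)/(10/11) = 0.1.
Bayes factor of the evidence already in hand = 9.
Odds after that evidence = 0.1 × 9 = 0.9.
Target odds = 0.98/0.02 = 49.
Need 2.5ⁿ ≥ 49 ÷ 0.9 = 490/9.
2.5⁴ = 39.0625 falls short of 490/9 but 2.5⁵ = 97.65625 reaches it, so n = 5.

5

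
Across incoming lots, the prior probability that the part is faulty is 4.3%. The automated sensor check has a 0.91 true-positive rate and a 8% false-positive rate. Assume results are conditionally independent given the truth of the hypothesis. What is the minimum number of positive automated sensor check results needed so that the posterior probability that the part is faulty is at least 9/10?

Prior odds: 0.043 ÷ 0.957 = 43/957.
Likelihood ratio of a positive result = 0.91/0.08 = 11.375.
Target odds: 0.9 ÷ 0.1 = 9.
Require 11.375ⁿ ≥ 9 ÷ (43/957) = 8613/43.
11.375² = 129.390625 falls short of 8613/43 but 11.375³ = 753571/512 reaches it, so n = 3.

3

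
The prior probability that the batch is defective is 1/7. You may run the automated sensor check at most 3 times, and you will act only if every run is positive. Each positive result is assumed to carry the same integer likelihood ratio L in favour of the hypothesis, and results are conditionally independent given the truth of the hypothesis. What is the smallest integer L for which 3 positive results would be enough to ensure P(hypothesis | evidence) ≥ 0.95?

5

Prior odds = (1/7)/(6/7) = 1/6.
Target odds = 0.95/0.05 = 19.
Need L³ ≥ 19 ÷ (1/6) = 114.
4³ = 64 < 114 ≤ 125 = 5³, so L = 5.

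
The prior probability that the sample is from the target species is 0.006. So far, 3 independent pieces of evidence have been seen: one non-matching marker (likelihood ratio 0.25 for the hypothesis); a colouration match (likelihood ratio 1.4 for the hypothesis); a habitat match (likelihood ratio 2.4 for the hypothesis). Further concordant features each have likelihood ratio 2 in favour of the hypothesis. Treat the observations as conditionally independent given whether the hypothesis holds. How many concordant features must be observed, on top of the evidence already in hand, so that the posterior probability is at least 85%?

Prior odds = 0.006/0.994 = 3/497.
Combined Bayes factor of the evidence already in hand = 0.25 × 1.4 × 2.4 = 0.84.
Odds after that evidence = (3/497) × 0.84 = 9/1775.
Target odds = 0.85/0.15 = 17/3.
Need 2ⁿ ≥ 17/3 ÷ (9/1775) = 30175/27.
2¹⁰ = 1024 falls short of 30175/27 but 2¹¹ = 2048 reaches it, so n = 11.

11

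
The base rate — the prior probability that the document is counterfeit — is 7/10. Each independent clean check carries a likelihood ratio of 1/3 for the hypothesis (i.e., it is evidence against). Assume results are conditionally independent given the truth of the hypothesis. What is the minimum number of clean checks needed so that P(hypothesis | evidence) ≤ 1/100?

5

Prior odds = 0.7/0.3 = 7/3.
Likelihood ratio per clean check = 1/3.
Target posterior odds = 0.01/0.99 = 1/99.
Need (7/3) × (1/3)ⁿ ≤ 1/99, i.e. (1/3)ⁿ ≤ 1/231.
(1/3)⁴ = 1/81 is still above 1/231 but (1/3)⁵ = 1/243 is at or below it, so n = 5.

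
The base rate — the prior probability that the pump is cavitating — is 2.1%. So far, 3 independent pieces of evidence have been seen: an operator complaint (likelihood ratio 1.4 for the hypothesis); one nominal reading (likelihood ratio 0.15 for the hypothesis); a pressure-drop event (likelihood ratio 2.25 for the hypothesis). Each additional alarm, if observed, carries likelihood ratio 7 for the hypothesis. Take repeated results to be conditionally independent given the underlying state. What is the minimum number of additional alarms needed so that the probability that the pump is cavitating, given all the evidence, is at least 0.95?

Prior odds = 0.021/0.979 = 21/979.
Combined Bayes factor of the evidence already in hand = 1.4 × 0.15 × 2.25 = 0.4725.
Odds after that evidence = (21/979) × 0.4725 = 3969/391600.
Target odds = 0.95/0.05 = 19.
Need 7ⁿ ≥ 19 ÷ (3969/391600) = 7440400/3969.
7³ = 343 falls short of 7440400/3969 but 7⁴ = 2401 reaches it, so n = 4.

4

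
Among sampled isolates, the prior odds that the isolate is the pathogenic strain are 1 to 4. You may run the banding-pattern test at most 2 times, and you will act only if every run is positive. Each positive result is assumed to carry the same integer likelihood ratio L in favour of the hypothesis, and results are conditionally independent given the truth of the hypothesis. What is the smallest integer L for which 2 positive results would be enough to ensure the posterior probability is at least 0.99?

20

Prior odds = 0.25.
Target odds = 0.99/0.01 = 99.
Need L² ≥ 99 ÷ 0.25 = 396.
19² = 361 < 396 ≤ 400 = 20², so L = 20.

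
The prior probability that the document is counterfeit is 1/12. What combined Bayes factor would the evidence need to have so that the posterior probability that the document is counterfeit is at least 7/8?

Prior odds = (1/12)/(11/12) = 1/11.
Target odds = 0.875/0.125 = 7.
Required Bayes factor = 7 ÷ (1/11) = 77.

77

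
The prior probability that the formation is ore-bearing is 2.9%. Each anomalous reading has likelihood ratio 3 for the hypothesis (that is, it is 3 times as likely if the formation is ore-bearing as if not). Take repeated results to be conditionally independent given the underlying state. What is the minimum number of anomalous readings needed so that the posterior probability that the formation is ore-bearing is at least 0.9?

Prior odds: 0.029 ÷ 0.971 = 29/971.
Likelihood ratio per anomalous reading = 3.
Target odds: 0.9 ÷ 0.1 = 9.
Require 3ⁿ ≥ 9 ÷ (29/971) = 8739/29.
3⁵ = 243 falls short of 8739/29 but 3⁶ = 729 reaches it, so n = 6.

6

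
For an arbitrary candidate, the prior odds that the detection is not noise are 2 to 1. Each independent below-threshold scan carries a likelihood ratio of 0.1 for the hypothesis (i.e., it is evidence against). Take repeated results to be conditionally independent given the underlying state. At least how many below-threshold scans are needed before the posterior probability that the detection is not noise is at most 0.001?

4

Prior odds = 2.
Likelihood ratio per below-threshold scan = 0.1.
Target posterior odds = 0.001/0.999 = 1/999.
Require 0.1ⁿ ≤ 1/999 ÷ 2 = 1/1998.
0.1³ = 0.001 is still above 1/1998 but 0.1⁴ = 0.0001 is at or below it, so n = 4.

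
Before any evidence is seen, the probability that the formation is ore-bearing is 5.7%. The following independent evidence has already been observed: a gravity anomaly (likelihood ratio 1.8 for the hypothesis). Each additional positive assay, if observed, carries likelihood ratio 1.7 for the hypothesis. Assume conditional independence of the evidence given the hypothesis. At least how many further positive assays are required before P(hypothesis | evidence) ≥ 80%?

7

Prior odds = 0.057/0.943 = 57/943.
Bayes factor of the evidence already in hand = 1.8.
Odds after that evidence = (57/943) × 1.8 = 513/4715.
Target odds = 0.8/0.2 = 4.
Need 1.7ⁿ ≥ 4 ÷ (513/4715) = 18860/513.
1.7⁶ = 24137569/1000000 falls short of 18860/513 but 1.7⁷ = 410338673/10000000 reaches it, so n = 7.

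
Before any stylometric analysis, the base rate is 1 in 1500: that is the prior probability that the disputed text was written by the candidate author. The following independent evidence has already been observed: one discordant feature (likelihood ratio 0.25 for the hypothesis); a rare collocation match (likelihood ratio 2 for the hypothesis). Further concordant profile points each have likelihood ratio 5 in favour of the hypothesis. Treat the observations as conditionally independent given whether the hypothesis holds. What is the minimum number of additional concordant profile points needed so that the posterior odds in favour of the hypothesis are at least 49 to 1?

Prior odds = (1/1500)/(1499/1500) = 1/1499.
Combined Bayes factor of the evidence already in hand = 0.25 × 2 = 0.5.
Odds after that evidence = (1/1499) × 0.5 = 1/2998.
Target odds = 49.
Need 5ⁿ ≥ 49 ÷ (1/2998) = 146902.
5⁷ = 78125 falls short of 146902 but 5⁸ = 390625 reaches it, so n = 8.

8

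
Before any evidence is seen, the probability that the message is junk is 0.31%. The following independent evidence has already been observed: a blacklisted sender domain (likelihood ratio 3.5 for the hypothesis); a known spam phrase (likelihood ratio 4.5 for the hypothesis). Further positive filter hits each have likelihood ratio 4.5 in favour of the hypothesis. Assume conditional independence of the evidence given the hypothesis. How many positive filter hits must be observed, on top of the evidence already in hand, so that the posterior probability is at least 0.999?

Prior odds = 0.0031/0.9969 = 31/9969.
Combined Bayes factor of the evidence already in hand = 3.5 × 4.5 = 15.75.
Odds after that evidence = (31/9969) × 15.75 = 651/13292.
Target odds = 0.999/0.001 = 999.
Need 4.5ⁿ ≥ 999 ÷ (651/13292) = 4426236/217.
4.5⁶ = 8303.765625 falls short of 4426236/217 but 4.5⁷ = 4782969/128 reaches it, so n = 7.

7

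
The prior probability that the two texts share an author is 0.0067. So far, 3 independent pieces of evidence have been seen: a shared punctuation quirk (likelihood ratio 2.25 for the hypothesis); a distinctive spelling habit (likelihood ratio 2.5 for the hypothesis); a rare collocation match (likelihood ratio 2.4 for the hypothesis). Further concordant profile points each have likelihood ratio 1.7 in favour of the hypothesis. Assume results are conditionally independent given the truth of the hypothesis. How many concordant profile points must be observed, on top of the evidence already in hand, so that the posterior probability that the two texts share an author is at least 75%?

Prior odds = 0.0067/0.9933 = 67/9933.
Combined Bayes factor of the evidence already in hand = 2.25 × 2.5 × 2.4 = 13.5.
Odds after that evidence = (67/9933) × 13.5 = 603/6622.
Target odds = 0.75/0.25 = 3.
Need 1.7ⁿ ≥ 3 ÷ (603/6622) = 6622/201.
1.7⁶ = 24137569/1000000 falls short of 6622/201 but 1.7⁷ = 410338673/10000000 reaches it, so n = 7.

7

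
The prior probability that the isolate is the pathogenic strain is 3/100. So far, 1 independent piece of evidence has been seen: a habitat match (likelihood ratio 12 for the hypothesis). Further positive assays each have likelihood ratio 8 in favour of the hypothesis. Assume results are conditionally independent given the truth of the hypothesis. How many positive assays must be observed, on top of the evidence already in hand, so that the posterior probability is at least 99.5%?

4

Prior odds = 0.03/0.97 = 3/97.
Bayes factor of the evidence already in hand = 12.
Odds after that evidence = (3/97) × 12 = 36/97.
Target odds = 0.995/0.005 = 199.
Need 8ⁿ ≥ 199 ÷ (36/97) = 19303/36.
8³ = 512 falls short of 19303/36 but 8⁴ = 4096 reaches it, so n = 4.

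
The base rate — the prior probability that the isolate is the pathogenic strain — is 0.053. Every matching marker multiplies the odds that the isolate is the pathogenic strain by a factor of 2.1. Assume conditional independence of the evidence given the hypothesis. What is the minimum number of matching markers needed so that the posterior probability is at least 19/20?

Prior odds = 0.053/0.947 = 53/947.
Likelihood ratio per matching marker = 2.1.
Target odds: 0.95 ÷ 0.05 = 19.
Need (53/947) × 2.1ⁿ ≥ 19, i.e. 2.1ⁿ ≥ 17993/53.
2.1⁷ ≈180.109 falls short of 17993/53 but 2.1⁸ ≈378.229 reaches it, so n = 8.

8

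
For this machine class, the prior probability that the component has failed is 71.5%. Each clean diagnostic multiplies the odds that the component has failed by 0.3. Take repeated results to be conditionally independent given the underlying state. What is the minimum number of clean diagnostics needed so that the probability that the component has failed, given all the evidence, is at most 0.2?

2

Prior odds = 0.715/0.285 = 143/57.
Likelihood ratio per clean diagnostic = 0.3.
Target posterior odds = 0.2/0.8 = 0.25.
Need (143/57) × 0.3ⁿ ≤ 0.25, i.e. 0.3ⁿ ≤ 57/572.
0.3¹ = 0.3 is still above 57/572 but 0.3² = 0.09 is at or below it, so n = 2.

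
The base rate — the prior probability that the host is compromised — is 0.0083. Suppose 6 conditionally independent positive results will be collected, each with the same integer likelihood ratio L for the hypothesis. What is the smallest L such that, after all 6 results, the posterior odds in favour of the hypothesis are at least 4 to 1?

3

Prior odds = 0.0083/0.9917 = 83/9917.
Target odds = 4.
Need L⁶ ≥ 4 ÷ (83/9917) = 39668/83.
2⁶ = 64 < 39668/83 ≤ 729 = 3⁶, so L = 3.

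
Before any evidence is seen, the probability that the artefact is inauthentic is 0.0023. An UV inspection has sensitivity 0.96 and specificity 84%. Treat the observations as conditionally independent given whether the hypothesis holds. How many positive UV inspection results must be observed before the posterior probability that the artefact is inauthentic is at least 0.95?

Prior odds: 0.0023 ÷ 0.9977 = 23/9977.
False-positive rate = 1 − 0.84 = 0.16; likelihood ratio of a positive = 0.96/0.16 = 6.
Target posterior odds = 0.95/0.05 = 19.
Require 6ⁿ ≥ 19 ÷ (23/9977) = 189563/23.
6⁵ = 7776 falls short of 189563/23 but 6⁶ = 46656 reaches it, so n = 6.

6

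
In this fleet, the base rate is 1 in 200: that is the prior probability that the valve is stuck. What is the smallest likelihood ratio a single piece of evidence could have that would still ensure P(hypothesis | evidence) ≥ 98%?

Prior odds = 0.005/0.995 = 1/199.
Target odds = 0.98/0.02 = 49.
Required Bayes factor = 49 ÷ (1/199) = 9751.

9751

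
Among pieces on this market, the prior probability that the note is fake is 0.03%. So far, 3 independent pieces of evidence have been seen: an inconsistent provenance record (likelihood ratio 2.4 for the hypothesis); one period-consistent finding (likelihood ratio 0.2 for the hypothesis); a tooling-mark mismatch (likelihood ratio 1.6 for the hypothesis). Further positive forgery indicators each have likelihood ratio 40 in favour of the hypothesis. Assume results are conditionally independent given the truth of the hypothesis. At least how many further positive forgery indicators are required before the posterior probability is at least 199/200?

4

Prior odds = 0.0003/0.9997 = 3/9997.
Combined Bayes factor of the evidence already in hand = 2.4 × 0.2 × 1.6 = 0.768.
Odds after that evidence = (3/9997) × 0.768 = 288/1249625.
Target odds = 0.995/0.005 = 199.
Need 40ⁿ ≥ 199 ÷ (288/1249625) = 248675375/288.
40³ = 64000 falls short of 248675375/288 but 40⁴ = 2560000 reaches it, so n = 4.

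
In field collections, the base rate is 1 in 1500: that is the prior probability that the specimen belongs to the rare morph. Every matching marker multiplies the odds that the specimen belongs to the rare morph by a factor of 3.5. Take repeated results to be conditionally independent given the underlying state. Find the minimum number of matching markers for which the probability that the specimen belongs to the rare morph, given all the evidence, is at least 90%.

Prior odds = (1/1500)/(1499/1500) = 1/1499.
Likelihood ratio per matching marker = 3.5.
Target posterior odds = 0.9/0.1 = 9.
Require 3.5ⁿ ≥ 9 ÷ (1/1499) = 13491.
3.5⁷ = 823543/128 falls short of 13491 but 3.5⁸ = 5764801/256 reaches it, so n = 8.

8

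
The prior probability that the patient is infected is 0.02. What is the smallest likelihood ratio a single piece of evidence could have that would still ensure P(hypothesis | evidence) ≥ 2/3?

98

Prior odds = 0.02/0.98 = 1/49.
Target odds = (2/3)/(1/3) = 2.
Required Bayes factor = 2 ÷ (1/49) = 98.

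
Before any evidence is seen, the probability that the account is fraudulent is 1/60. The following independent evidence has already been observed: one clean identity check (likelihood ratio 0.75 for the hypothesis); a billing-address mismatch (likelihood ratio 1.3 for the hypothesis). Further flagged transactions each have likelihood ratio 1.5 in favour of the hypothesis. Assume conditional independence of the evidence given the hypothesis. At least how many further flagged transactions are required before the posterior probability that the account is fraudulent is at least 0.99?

Prior odds = (1/60)/(59/60) = 1/59.
Combined Bayes factor of the evidence already in hand = 0.75 × 1.3 = 0.975.
Odds after that evidence = (1/59) × 0.975 = 39/2360.
Target odds = 0.99/0.01 = 99.
Need 1.5ⁿ ≥ 99 ÷ (39/2360) = 77880/13.
1.5²¹ ≈4987.89 falls short of 77880/13 but 1.5²² ≈7481.83 reaches it, so n = 22.

22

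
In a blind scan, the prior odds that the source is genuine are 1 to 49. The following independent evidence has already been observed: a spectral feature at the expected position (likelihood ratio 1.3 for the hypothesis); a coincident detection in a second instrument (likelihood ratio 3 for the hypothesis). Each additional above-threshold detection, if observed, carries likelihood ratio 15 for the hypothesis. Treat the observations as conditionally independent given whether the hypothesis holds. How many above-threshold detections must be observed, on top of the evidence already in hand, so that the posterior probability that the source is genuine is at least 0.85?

2

Prior odds = 1/49.
Combined Bayes factor of the evidence already in hand = 1.3 × 3 = 3.9.
Odds after that evidence = (1/49) × 3.9 = 39/490.
Target odds = 0.85/0.15 = 17/3.
Need 15ⁿ ≥ 17/3 ÷ (39/490) = 8330/117.
15¹ = 15 falls short of 8330/117 but 15² = 225 reaches it, so n = 2.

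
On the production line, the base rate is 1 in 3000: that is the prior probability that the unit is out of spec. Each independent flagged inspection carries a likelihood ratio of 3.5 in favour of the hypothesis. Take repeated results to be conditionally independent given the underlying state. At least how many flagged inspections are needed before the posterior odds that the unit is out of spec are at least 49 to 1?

Prior odds = (1/3000)/(2999/3000) = 1/2999.
Likelihood ratio per flagged inspection = 3.5.
Target odds = 49.
Require 3.5ⁿ ≥ 49 ÷ (1/2999) = 146951.
3.5⁹ = 40353607/512 falls short of 146951 but 3.5¹⁰ = 282475249/1024 reaches it, so n = 10.

10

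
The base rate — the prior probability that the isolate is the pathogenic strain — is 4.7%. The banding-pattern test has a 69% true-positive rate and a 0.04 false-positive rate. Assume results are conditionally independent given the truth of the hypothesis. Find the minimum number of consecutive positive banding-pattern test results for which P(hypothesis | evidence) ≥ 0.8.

2

Prior odds = 0.047/0.953 = 47/953.
Likelihood ratio of a positive result = 0.69/0.04 = 17.25.
Target posterior odds = 0.8/0.2 = 4.
Require 17.25ⁿ ≥ 4 ÷ (47/953) = 3812/47.
17.25¹ = 17.25 falls short of 3812/47 but 17.25² = 297.5625 reaches it, so n = 2.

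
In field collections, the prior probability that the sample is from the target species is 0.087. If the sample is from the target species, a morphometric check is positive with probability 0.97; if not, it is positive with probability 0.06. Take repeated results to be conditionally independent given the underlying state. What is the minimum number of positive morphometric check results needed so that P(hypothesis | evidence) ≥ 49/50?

Prior odds = 0.087/0.913 = 87/913.
Likelihood ratio of a positive = 0.97/0.06 = 97/6.
Target odds: 0.98 ÷ 0.02 = 49.
Need (87/913) × (97/6)ⁿ ≥ 49, i.e. (97/6)ⁿ ≥ 44737/87.
(97/6)² = 9409/36 falls short of 44737/87 but (97/6)³ = 912673/216 reaches it, so n = 3.

3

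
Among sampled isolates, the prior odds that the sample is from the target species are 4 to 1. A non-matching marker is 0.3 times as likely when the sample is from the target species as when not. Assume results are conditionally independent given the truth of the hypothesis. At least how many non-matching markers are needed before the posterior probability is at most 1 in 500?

7

Prior odds = 4.
Likelihood ratio per non-matching marker = 0.3.
Target odds: 0.002 ÷ 0.998 = 1/499.
Need 4 × 0.3ⁿ ≤ 1/499, i.e. 0.3ⁿ ≤ 1/1996.
0.3⁶ = 729/1000000 is still above 1/1996 but 0.3⁷ = 2187/10000000 is at or below it, so n = 7.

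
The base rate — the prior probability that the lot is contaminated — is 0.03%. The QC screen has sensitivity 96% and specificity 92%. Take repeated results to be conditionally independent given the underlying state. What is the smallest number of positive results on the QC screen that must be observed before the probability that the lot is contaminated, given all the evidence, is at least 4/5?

4

Prior odds = 0.0003/0.9997 = 3/9997.
False-positive rate = 1 − 0.92 = 0.08; likelihood ratio of a positive = 0.96/0.08 = 12.
Target odds: 0.8 ÷ 0.2 = 4.
Need (3/9997) × 12ⁿ ≥ 4, i.e. 12ⁿ ≥ 39988/3.
12³ = 1728 falls short of 39988/3 but 12⁴ = 20736 reaches it, so n = 4.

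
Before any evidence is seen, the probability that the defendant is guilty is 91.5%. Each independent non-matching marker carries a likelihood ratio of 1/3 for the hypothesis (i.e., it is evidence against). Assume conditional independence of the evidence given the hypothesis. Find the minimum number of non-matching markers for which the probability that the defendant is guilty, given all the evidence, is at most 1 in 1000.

9

Prior odds: 0.915 ÷ 0.085 = 183/17.
Likelihood ratio per non-matching marker = 1/3.
Target odds: 0.001 ÷ 0.999 = 1/999.
Require (1/3)ⁿ ≤ 1/999 ÷ (183/17) = 17/182817.
(1/3)⁸ = 1/6561 is still above 17/182817 but (1/3)⁹ = 1/19683 is at or below it, so n = 9.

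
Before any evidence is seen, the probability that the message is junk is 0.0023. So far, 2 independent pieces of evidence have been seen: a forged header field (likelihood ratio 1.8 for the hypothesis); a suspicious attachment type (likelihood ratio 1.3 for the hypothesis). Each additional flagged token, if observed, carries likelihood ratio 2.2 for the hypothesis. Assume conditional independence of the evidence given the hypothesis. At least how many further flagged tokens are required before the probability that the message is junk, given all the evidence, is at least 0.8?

Prior odds = 0.0023/0.9977 = 23/9977.
Combined Bayes factor of the evidence already in hand = 1.8 × 1.3 = 2.34.
Odds after that evidence = (23/9977) × 2.34 = 2691/498850.
Target odds = 0.8/0.2 = 4.
Need 2.2ⁿ ≥ 4 ÷ (2691/498850) = 1995400/2691.
2.2⁸ = 214358881/390625 falls short of 1995400/2691 but 2.2⁹ ≈1207.27 reaches it, so n = 9.

9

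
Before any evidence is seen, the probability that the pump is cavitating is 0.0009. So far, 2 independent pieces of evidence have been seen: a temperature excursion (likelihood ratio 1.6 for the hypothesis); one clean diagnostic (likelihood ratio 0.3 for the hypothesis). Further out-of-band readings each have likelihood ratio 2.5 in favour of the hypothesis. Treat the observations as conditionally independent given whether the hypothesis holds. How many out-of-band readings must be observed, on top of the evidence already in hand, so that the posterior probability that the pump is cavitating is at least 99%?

Prior odds = 0.0009/0.9991 = 9/9991.
Combined Bayes factor of the evidence already in hand = 1.6 × 0.3 = 0.48.
Odds after that evidence = (9/9991) × 0.48 = 108/249775.
Target odds = 0.99/0.01 = 99.
Need 2.5ⁿ ≥ 99 ÷ (108/249775) = 2747525/12.
2.5¹³ ≈149012 falls short of 2747525/12 but 2.5¹⁴ ≈372529 reaches it, so n = 14.

14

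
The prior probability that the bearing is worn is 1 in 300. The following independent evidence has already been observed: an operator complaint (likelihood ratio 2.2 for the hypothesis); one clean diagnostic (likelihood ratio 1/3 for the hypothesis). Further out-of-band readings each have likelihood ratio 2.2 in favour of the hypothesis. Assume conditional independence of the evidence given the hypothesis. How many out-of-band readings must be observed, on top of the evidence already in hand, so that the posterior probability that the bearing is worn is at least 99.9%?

17

Prior odds = (1/300)/(299/300) = 1/299.
Combined Bayes factor of the evidence already in hand = 2.2 × (1/3) = 11/15.
Odds after that evidence = (1/299) × 11/15 = 11/4485.
Target odds = 0.999/0.001 = 999.
Need 2.2ⁿ ≥ 999 ÷ (11/4485) = 4480515/11.
2.2¹⁶ ≈301136 falls short of 4480515/11 but 2.2¹⁷ ≈662500 reaches it, so n = 17.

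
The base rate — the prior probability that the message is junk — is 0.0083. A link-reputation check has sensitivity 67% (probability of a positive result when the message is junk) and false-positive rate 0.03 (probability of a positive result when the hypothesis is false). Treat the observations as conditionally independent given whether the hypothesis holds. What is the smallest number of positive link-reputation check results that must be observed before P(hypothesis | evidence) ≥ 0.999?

Prior odds: 0.0083 ÷ 0.9917 = 83/9917.
Likelihood ratio of a positive result = 0.67/0.03 = 67/3.
Target posterior odds = 0.999/0.001 = 999.
Require (67/3)ⁿ ≥ 999 ÷ (83/9917) = 9907083/83.
(67/3)³ = 300763/27 falls short of 9907083/83 but (67/3)⁴ = 20151121/81 reaches it, so n = 4.

4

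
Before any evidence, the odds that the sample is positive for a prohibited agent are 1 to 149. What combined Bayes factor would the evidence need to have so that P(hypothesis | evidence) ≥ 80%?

Prior odds = 1/149.
Target odds = 0.8/0.2 = 4.
Required Bayes factor = 4 ÷ (1/149) = 596.

596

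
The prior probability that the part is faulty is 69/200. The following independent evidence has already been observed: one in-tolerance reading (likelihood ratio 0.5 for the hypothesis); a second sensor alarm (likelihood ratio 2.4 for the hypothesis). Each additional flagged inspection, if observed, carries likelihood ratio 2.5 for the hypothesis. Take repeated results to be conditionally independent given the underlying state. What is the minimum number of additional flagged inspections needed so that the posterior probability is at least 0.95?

4

Prior odds = 0.345/0.655 = 69/131.
Combined Bayes factor of the evidence already in hand = 0.5 × 2.4 = 1.2.
Odds after that evidence = (69/131) × 1.2 = 414/655.
Target odds = 0.95/0.05 = 19.
Need 2.5ⁿ ≥ 19 ÷ (414/655) = 12445/414.
2.5³ = 15.625 falls short of 12445/414 but 2.5⁴ = 39.0625 reaches it, so n = 4.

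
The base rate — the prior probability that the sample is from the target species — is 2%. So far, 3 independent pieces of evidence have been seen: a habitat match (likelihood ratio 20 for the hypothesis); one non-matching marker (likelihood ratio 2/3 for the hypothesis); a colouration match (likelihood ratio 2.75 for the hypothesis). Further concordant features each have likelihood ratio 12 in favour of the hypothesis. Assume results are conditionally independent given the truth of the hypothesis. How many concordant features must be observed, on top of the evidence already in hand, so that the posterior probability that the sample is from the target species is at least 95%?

Prior odds = 0.02/0.98 = 1/49.
Combined Bayes factor of the evidence already in hand = 20 × (2/3) × 2.75 = 110/3.
Odds after that evidence = (1/49) × 110/3 = 110/147.
Target odds = 0.95/0.05 = 19.
Need 12ⁿ ≥ 19 ÷ (110/147) = 2793/110.
12¹ = 12 falls short of 2793/110 but 12² = 144 reaches it, so n = 2.

2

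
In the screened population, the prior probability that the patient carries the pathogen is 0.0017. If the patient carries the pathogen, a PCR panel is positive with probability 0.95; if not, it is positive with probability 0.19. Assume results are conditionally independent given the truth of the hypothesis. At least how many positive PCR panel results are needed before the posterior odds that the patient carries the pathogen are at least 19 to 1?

Prior odds = 0.0017/0.9983 = 17/9983.
Likelihood ratio of a positive = 0.95/0.19 = 5.
Target odds = 19.
Require 5ⁿ ≥ 19 ÷ (17/9983) = 189677/17.
5⁵ = 3125 falls short of 189677/17 but 5⁶ = 15625 reaches it, so n = 6.

6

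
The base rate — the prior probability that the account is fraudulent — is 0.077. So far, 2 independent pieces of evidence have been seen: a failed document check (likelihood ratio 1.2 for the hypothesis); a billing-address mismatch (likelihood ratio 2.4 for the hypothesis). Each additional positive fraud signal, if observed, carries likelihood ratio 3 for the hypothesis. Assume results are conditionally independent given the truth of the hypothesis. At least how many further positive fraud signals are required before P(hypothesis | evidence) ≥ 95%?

Prior odds = 0.077/0.923 = 77/923.
Combined Bayes factor of the evidence already in hand = 1.2 × 2.4 = 2.88.
Odds after that evidence = (77/923) × 2.88 = 5544/23075.
Target odds = 0.95/0.05 = 19.
Need 3ⁿ ≥ 19 ÷ (5544/23075) = 438425/5544.
3³ = 27 falls short of 438425/5544 but 3⁴ = 81 reaches it, so n = 4.

4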